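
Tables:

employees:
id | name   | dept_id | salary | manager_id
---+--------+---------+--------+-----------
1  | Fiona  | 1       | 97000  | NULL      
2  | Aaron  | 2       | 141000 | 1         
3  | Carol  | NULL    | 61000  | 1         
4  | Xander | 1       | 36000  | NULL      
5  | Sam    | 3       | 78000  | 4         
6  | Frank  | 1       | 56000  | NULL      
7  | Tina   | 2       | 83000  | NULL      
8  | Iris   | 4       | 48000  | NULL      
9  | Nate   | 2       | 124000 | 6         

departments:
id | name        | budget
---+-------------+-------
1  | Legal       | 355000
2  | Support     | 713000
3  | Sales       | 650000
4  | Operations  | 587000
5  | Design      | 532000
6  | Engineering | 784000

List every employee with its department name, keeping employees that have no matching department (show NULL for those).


LEFT JOIN keeps every row from employees (the left table); where dept_id has no match in departments, the department columns become NULL. Walk through each employee:
  - employee 1 (Fiona): dept_id=1 -> matches Legal
  - employee 2 (Aaron): dept_id=2 -> matches Support
  - employee 3 (Carol): dept_id=NULL, no match -> kept with NULL
  - employee 4 (Xander): dept_id=1 -> matches Legal
  - employee 5 (Sam): dept_id=3 -> matches Sales
  - employee 6 (Frank): dept_id=1 -> matches Legal
  - employee 7 (Tina): dept_id=2 -> matches Support
  - employee 8 (Iris): dept_id=4 -> matches Operations
  - employee 9 (Nate): dept_id=2 -> matches Support
All 9 rows appear; 1 has NULL department.

SQL:
SELECT a.name, b.name AS department
FROM employees a
LEFT JOIN departments b ON a.dept_id = b.id

Result:
name   | department
-------+-----------
Fiona  | Legal     
Aaron  | Support   
Carol  | NULL      
Xander | Legal     
Sam    | Sales     
Frank  | Legal     
Tina   | Support   
Iris   | Operations
Nate   | Support   


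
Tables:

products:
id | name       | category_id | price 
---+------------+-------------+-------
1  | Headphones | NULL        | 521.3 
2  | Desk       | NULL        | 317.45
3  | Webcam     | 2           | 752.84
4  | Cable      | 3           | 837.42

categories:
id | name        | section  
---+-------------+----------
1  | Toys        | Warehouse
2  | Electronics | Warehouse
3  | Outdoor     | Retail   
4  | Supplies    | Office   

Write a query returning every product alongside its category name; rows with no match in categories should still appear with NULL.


LEFT JOIN keeps every row from products (the left table); where category_id has no match in categories, the category columns become NULL. Walk through each product:
  - product 1 (Headphones): category_id=NULL, no match -> kept with NULL
  - product 2 (Desk): category_id=NULL, no match -> kept with NULL
  - product 3 (Webcam): category_id=2 -> matches Electronics
  - product 4 (Cable): category_id=3 -> matches Outdoor
All 4 rows appear; 2 have NULL category.

SQL:
SELECT a.name, b.name AS category
FROM products a
LEFT JOIN categories b ON a.category_id = b.id

Result:
name       | category   
-----------+------------
Headphones | NULL       
Desk       | NULL       
Webcam     | Electronics
Cable      | Outdoor    


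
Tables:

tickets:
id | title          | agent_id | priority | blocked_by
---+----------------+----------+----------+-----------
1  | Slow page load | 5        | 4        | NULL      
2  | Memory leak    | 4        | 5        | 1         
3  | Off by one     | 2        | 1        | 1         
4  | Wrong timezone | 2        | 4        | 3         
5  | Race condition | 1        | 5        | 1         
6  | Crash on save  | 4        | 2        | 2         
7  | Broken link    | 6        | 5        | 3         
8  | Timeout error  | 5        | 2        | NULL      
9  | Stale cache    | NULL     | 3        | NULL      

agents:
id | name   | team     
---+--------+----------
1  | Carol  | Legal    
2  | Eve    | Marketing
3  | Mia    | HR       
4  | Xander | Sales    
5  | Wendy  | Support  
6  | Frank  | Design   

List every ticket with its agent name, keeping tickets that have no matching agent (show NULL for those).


LEFT JOIN keeps every row from tickets (the left table); where agent_id has no match in agents, the agent columns become NULL. Walk through each ticket:
  - ticket 1 (Slow page load): agent_id=5 -> matches Wendy
  - ticket 2 (Memory leak): agent_id=4 -> matches Xander
  - ticket 3 (Off by one): agent_id=2 -> matches Eve
  - ticket 4 (Wrong timezone): agent_id=2 -> matches Eve
  - ticket 5 (Race condition): agent_id=1 -> matches Carol
  - ticket 6 (Crash on save): agent_id=4 -> matches Xander
  - ticket 7 (Broken link): agent_id=6 -> matches Frank
  - ticket 8 (Timeout error): agent_id=5 -> matches Wendy
  - ticket 9 (Stale cache): agent_id=NULL, no match -> kept with NULL
All 9 rows appear; 1 has NULL agent.

SQL:
SELECT a.title, b.name AS agent
FROM tickets a
LEFT JOIN agents b ON a.agent_id = b.id

Result:
title          | agent 
---------------+-------
Slow page load | Wendy 
Memory leak    | Xander
Off by one     | Eve   
Wrong timezone | Eve   
Race condition | Carol 
Crash on save  | Xander
Broken link    | Frank 
Timeout error  | Wendy 
Stale cache    | NULL  


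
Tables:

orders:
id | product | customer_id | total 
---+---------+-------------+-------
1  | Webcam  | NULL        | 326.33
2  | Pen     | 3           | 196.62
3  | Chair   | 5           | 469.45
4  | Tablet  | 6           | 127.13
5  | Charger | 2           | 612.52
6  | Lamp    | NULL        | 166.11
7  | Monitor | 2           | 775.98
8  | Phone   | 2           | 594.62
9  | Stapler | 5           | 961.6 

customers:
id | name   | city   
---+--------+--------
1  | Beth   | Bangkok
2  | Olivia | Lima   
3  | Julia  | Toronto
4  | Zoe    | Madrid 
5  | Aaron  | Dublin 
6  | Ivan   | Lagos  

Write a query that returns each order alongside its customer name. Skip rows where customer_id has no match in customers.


INNER JOIN keeps only orders rows whose customer_id matches an id in customers. Walk through each order:
  - order 1 (Webcam): customer_id=NULL, no match -> dropped
  - order 2 (Pen): customer_id=3 -> matches Julia
  - order 3 (Chair): customer_id=5 -> matches Aaron
  - order 4 (Tablet): customer_id=6 -> matches Ivan
  - order 5 (Charger): customer_id=2 -> matches Olivia
  - order 6 (Lamp): customer_id=NULL, no match -> dropped
  - order 7 (Monitor): customer_id=2 -> matches Olivia
  - order 8 (Phone): customer_id=2 -> matches Olivia
  - order 9 (Stapler): customer_id=5 -> matches Aaron
So 2 of 9 rows are dropped.

SQL:
SELECT a.product, b.name AS customer
FROM orders a
INNER JOIN customers b ON a.customer_id = b.id

Result:
product | customer
--------+---------
Pen     | Julia   
Chair   | Aaron   
Tablet  | Ivan    
Charger | Olivia  
Monitor | Olivia  
Phone   | Olivia  
Stapler | Aaron   


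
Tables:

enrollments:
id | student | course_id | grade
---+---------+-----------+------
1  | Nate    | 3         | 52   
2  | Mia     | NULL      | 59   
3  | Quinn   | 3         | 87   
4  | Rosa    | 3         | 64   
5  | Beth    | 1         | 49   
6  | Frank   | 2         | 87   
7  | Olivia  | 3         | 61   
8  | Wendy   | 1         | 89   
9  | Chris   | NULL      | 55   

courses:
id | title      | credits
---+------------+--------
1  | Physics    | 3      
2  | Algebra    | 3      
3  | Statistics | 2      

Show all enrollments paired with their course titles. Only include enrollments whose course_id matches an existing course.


INNER JOIN keeps only enrollments rows whose course_id matches an id in courses. Walk through each enrollment:
  - enrollment 1 (Nate): course_id=3 -> matches Statistics
  - enrollment 2 (Mia): course_id=NULL, no match -> dropped
  - enrollment 3 (Quinn): course_id=3 -> matches Statistics
  - enrollment 4 (Rosa): course_id=3 -> matches Statistics
  - enrollment 5 (Beth): course_id=1 -> matches Physics
  - enrollment 6 (Frank): course_id=2 -> matches Algebra
  - enrollment 7 (Olivia): course_id=3 -> matches Statistics
  - enrollment 8 (Wendy): course_id=1 -> matches Physics
  - enrollment 9 (Chris): course_id=NULL, no match -> dropped
So 2 of 9 rows are dropped.

SQL:
SELECT a.student, b.title AS course
FROM enrollments a
INNER JOIN courses b ON a.course_id = b.id

Result:
student | course    
--------+-----------
Nate    | Statistics
Quinn   | Statistics
Rosa    | Statistics
Beth    | Physics   
Frank   | Algebra   
Olivia  | Statistics
Wendy   | Physics   


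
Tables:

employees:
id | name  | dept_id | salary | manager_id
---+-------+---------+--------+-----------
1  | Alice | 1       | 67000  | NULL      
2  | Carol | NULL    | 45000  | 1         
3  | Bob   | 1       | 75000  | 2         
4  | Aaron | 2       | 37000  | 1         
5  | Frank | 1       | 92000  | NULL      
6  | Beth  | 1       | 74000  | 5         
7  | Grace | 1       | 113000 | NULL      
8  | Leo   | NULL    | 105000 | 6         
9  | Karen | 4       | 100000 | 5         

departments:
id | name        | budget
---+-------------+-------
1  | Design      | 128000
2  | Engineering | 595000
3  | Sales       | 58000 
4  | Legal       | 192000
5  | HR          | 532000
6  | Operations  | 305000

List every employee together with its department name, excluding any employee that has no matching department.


INNER JOIN keeps only employees rows whose dept_id matches an id in departments. Walk through each employee:
  - employee 1 (Alice): dept_id=1 -> matches Design
  - employee 2 (Carol): dept_id=NULL, no match -> dropped
  - employee 3 (Bob): dept_id=1 -> matches Design
  - employee 4 (Aaron): dept_id=2 -> matches Engineering
  - employee 5 (Frank): dept_id=1 -> matches Design
  - employee 6 (Beth): dept_id=1 -> matches Design
  - employee 7 (Grace): dept_id=1 -> matches Design
  - employee 8 (Leo): dept_id=NULL, no match -> dropped
  - employee 9 (Karen): dept_id=4 -> matches Legal
So 2 of 9 rows are dropped.

SQL:
SELECT a.name, b.name AS department
FROM employees a
INNER JOIN departments b ON a.dept_id = b.id

Result:
name  | department 
------+------------
Alice | Design     
Bob   | Design     
Aaron | Engineering
Frank | Design     
Beth  | Design     
Grace | Design     
Karen | Legal      


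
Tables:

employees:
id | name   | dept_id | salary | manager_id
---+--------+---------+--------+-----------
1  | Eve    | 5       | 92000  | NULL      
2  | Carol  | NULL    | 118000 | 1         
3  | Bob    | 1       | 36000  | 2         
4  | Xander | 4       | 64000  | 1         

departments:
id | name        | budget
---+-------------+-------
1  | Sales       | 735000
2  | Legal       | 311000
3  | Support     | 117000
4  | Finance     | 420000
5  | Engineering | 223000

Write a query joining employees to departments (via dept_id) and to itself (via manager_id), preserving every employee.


Two LEFT JOINs from the same base table employees: one to departments via dept_id, one to employees itself via manager_id. Both are LEFT so every employee is preserved.
Match against departments:
  - employee 1 (Eve): dept_id=5 -> matches Engineering
  - employee 2 (Carol): dept_id=NULL, no match -> kept with NULL
  - employee 3 (Bob): dept_id=1 -> matches Sales
  - employee 4 (Xander): dept_id=4 -> matches Finance
Match against employees (self):
  - employee 1 (Eve): manager_id=NULL -> NULL
  - employee 2 (Carol): manager_id=1 -> Eve
  - employee 3 (Bob): manager_id=2 -> Carol
  - employee 4 (Xander): manager_id=1 -> Eve

SQL:
SELECT a.name, b.name AS department, c.name AS manager
FROM employees a
LEFT JOIN departments b ON a.dept_id = b.id
LEFT JOIN employees c ON a.manager_id = c.id

Result:
name   | department  | manager
-------+-------------+--------
Eve    | Engineering | NULL   
Carol  | NULL        | Eve    
Bob    | Sales       | Carol  
Xander | Finance     | Eve    


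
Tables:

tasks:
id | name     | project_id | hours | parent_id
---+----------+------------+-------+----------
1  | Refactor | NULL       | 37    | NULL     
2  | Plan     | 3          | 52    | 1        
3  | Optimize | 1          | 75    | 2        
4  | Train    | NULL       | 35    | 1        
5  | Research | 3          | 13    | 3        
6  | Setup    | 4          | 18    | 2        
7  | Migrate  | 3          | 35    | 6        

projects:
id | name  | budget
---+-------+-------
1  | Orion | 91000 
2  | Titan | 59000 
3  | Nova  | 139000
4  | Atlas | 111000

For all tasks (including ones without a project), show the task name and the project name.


LEFT JOIN keeps every row from tasks (the left table); where project_id has no match in projects, the project columns become NULL. Walk through each task:
  - task 1 (Refactor): project_id=NULL, no match -> kept with NULL
  - task 2 (Plan): project_id=3 -> matches Nova
  - task 3 (Optimize): project_id=1 -> matches Orion
  - task 4 (Train): project_id=NULL, no match -> kept with NULL
  - task 5 (Research): project_id=3 -> matches Nova
  - task 6 (Setup): project_id=4 -> matches Atlas
  - task 7 (Migrate): project_id=3 -> matches Nova
All 7 rows appear; 2 have NULL project.

SQL:
SELECT a.name, b.name AS project
FROM tasks a
LEFT JOIN projects b ON a.project_id = b.id

Result:
name     | project
---------+--------
Refactor | NULL   
Plan     | Nova   
Optimize | Orion  
Train    | NULL   
Research | Nova   
Setup    | Atlas  
Migrate  | Nova   


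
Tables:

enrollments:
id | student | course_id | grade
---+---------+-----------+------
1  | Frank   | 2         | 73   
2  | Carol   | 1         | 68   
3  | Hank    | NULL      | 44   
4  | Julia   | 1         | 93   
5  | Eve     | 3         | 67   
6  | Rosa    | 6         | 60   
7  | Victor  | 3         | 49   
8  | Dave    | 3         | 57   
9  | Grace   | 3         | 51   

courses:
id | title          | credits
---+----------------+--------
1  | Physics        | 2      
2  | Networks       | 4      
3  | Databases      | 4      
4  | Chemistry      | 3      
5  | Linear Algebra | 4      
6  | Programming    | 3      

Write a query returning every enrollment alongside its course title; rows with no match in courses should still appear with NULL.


LEFT JOIN keeps every row from enrollments (the left table); where course_id has no match in courses, the course columns become NULL. Walk through each enrollment:
  - enrollment 1 (Frank): course_id=2 -> matches Networks
  - enrollment 2 (Carol): course_id=1 -> matches Physics
  - enrollment 3 (Hank): course_id=NULL, no match -> kept with NULL
  - enrollment 4 (Julia): course_id=1 -> matches Physics
  - enrollment 5 (Eve): course_id=3 -> matches Databases
  - enrollment 6 (Rosa): course_id=6 -> matches Programming
  - enrollment 7 (Victor): course_id=3 -> matches Databases
  - enrollment 8 (Dave): course_id=3 -> matches Databases
  - enrollment 9 (Grace): course_id=3 -> matches Databases
All 9 rows appear; 1 has NULL course.

SQL:
SELECT a.student, b.title AS course
FROM enrollments a
LEFT JOIN courses b ON a.course_id = b.id

Result:
student | course     
--------+------------
Frank   | Networks   
Carol   | Physics    
Hank    | NULL       
Julia   | Physics    
Eve     | Databases  
Rosa    | Programming
Victor  | Databases  
Dave    | Databases  
Grace   | Databases  


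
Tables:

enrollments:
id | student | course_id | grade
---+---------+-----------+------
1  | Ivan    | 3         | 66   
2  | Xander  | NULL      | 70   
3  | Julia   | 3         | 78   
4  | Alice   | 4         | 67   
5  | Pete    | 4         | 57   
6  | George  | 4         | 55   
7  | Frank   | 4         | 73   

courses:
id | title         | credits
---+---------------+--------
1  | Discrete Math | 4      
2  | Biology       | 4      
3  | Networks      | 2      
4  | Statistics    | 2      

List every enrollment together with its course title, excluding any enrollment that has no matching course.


INNER JOIN keeps only enrollments rows whose course_id matches an id in courses. Walk through each enrollment:
  - enrollment 1 (Ivan): course_id=3 -> matches Networks
  - enrollment 2 (Xander): course_id=NULL, no match -> dropped
  - enrollment 3 (Julia): course_id=3 -> matches Networks
  - enrollment 4 (Alice): course_id=4 -> matches Statistics
  - enrollment 5 (Pete): course_id=4 -> matches Statistics
  - enrollment 6 (George): course_id=4 -> matches Statistics
  - enrollment 7 (Frank): course_id=4 -> matches Statistics
So 1 of 7 rows is dropped.

SQL:
SELECT a.student, b.title AS course
FROM enrollments a
INNER JOIN courses b ON a.course_id = b.id

Result:
student | course    
--------+-----------
Ivan    | Networks  
Julia   | Networks  
Alice   | Statistics
Pete    | Statistics
George  | Statistics
Frank   | Statistics


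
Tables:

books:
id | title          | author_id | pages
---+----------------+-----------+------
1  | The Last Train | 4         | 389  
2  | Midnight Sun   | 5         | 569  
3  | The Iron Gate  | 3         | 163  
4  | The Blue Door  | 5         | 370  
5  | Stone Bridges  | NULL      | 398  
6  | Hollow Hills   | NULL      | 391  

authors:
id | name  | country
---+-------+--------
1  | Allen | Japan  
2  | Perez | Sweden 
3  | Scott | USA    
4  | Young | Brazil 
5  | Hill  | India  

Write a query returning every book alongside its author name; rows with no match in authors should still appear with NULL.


LEFT JOIN keeps every row from books (the left table); where author_id has no match in authors, the author columns become NULL. Walk through each book:
  - book 1 (The Last Train): author_id=4 -> matches Young
  - book 2 (Midnight Sun): author_id=5 -> matches Hill
  - book 3 (The Iron Gate): author_id=3 -> matches Scott
  - book 4 (The Blue Door): author_id=5 -> matches Hill
  - book 5 (Stone Bridges): author_id=NULL, no match -> kept with NULL
  - book 6 (Hollow Hills): author_id=NULL, no match -> kept with NULL
All 6 rows appear; 2 have NULL author.

SQL:
SELECT a.title, b.name AS author
FROM books a
LEFT JOIN authors b ON a.author_id = b.id

Result:
title          | author
---------------+-------
The Last Train | Young 
Midnight Sun   | Hill  
The Iron Gate  | Scott 
The Blue Door  | Hill  
Stone Bridges  | NULL  
Hollow Hills   | NULL  


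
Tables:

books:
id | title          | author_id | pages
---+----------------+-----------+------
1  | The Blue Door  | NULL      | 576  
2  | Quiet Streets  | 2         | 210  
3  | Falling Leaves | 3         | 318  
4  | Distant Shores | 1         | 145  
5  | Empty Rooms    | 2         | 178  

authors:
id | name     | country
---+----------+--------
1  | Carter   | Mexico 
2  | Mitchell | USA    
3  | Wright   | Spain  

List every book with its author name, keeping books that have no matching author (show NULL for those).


LEFT JOIN keeps every row from books (the left table); where author_id has no match in authors, the author columns become NULL. Walk through each book:
  - book 1 (The Blue Door): author_id=NULL, no match -> kept with NULL
  - book 2 (Quiet Streets): author_id=2 -> matches Mitchell
  - book 3 (Falling Leaves): author_id=3 -> matches Wright
  - book 4 (Distant Shores): author_id=1 -> matches Carter
  - book 5 (Empty Rooms): author_id=2 -> matches Mitchell
All 5 rows appear; 1 has NULL author.

SQL:
SELECT a.title, b.name AS author
FROM books a
LEFT JOIN authors b ON a.author_id = b.id

Result:
title          | author  
---------------+---------
The Blue Door  | NULL    
Quiet Streets  | Mitchell
Falling Leaves | Wright  
Distant Shores | Carter  
Empty Rooms    | Mitchell


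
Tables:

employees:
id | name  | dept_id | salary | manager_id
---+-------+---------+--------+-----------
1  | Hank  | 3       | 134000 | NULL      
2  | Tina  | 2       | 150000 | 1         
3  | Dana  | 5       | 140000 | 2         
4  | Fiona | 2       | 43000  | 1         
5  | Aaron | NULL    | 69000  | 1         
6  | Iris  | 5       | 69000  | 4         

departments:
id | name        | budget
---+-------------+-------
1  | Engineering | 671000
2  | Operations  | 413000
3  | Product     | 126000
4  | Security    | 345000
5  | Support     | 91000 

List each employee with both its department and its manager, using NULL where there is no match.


Two LEFT JOINs from the same base table employees: one to departments via dept_id, one to employees itself via manager_id. Both are LEFT so every employee is preserved.
Match against departments:
  - employee 1 (Hank): dept_id=3 -> matches Product
  - employee 2 (Tina): dept_id=2 -> matches Operations
  - employee 3 (Dana): dept_id=5 -> matches Support
  - employee 4 (Fiona): dept_id=2 -> matches Operations
  - employee 5 (Aaron): dept_id=NULL, no match -> kept with NULL
  - employee 6 (Iris): dept_id=5 -> matches Support
Match against employees (self):
  - employee 1 (Hank): manager_id=NULL -> NULL
  - employee 2 (Tina): manager_id=1 -> Hank
  - employee 3 (Dana): manager_id=2 -> Tina
  - employee 4 (Fiona): manager_id=1 -> Hank
  - employee 5 (Aaron): manager_id=1 -> Hank
  - employee 6 (Iris): manager_id=4 -> Fiona

SQL:
SELECT a.name, b.name AS department, c.name AS manager
FROM employees a
LEFT JOIN departments b ON a.dept_id = b.id
LEFT JOIN employees c ON a.manager_id = c.id

Result:
name  | department | manager
------+------------+--------
Hank  | Product    | NULL   
Tina  | Operations | Hank   
Dana  | Support    | Tina   
Fiona | Operations | Hank   
Aaron | NULL       | Hank   
Iris  | Support    | Fiona  


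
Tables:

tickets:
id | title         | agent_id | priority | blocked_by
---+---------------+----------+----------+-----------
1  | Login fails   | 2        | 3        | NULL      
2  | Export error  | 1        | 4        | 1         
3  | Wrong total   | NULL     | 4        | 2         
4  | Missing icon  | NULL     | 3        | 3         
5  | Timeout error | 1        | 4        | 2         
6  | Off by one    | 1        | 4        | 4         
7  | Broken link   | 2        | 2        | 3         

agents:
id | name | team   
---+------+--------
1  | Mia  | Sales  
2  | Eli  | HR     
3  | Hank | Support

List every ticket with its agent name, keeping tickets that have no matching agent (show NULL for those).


LEFT JOIN keeps every row from tickets (the left table); where agent_id has no match in agents, the agent columns become NULL. Walk through each ticket:
  - ticket 1 (Login fails): agent_id=2 -> matches Eli
  - ticket 2 (Export error): agent_id=1 -> matches Mia
  - ticket 3 (Wrong total): agent_id=NULL, no match -> kept with NULL
  - ticket 4 (Missing icon): agent_id=NULL, no match -> kept with NULL
  - ticket 5 (Timeout error): agent_id=1 -> matches Mia
  - ticket 6 (Off by one): agent_id=1 -> matches Mia
  - ticket 7 (Broken link): agent_id=2 -> matches Eli
All 7 rows appear; 2 have NULL agent.

SQL:
SELECT a.title, b.name AS agent
FROM tickets a
LEFT JOIN agents b ON a.agent_id = b.id

Result:
title         | agent
--------------+------
Login fails   | Eli  
Export error  | Mia  
Wrong total   | NULL 
Missing icon  | NULL 
Timeout error | Mia  
Off by one    | Mia  
Broken link   | Eli  


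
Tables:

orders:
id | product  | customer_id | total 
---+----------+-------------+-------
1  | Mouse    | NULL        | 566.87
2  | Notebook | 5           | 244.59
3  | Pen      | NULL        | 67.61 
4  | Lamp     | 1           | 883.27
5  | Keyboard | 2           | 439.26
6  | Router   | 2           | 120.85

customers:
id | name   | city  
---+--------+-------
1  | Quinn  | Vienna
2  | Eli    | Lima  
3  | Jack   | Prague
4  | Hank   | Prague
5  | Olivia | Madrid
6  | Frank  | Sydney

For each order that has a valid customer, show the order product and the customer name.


INNER JOIN keeps only orders rows whose customer_id matches an id in customers. Walk through each order:
  - order 1 (Mouse): customer_id=NULL, no match -> dropped
  - order 2 (Notebook): customer_id=5 -> matches Olivia
  - order 3 (Pen): customer_id=NULL, no match -> dropped
  - order 4 (Lamp): customer_id=1 -> matches Quinn
  - order 5 (Keyboard): customer_id=2 -> matches Eli
  - order 6 (Router): customer_id=2 -> matches Eli
So 2 of 6 rows are dropped.

SQL:
SELECT a.product, b.name AS customer
FROM orders a
INNER JOIN customers b ON a.customer_id = b.id

Result:
product  | customer
---------+---------
Notebook | Olivia  
Lamp     | Quinn   
Keyboard | Eli     
Router   | Eli     


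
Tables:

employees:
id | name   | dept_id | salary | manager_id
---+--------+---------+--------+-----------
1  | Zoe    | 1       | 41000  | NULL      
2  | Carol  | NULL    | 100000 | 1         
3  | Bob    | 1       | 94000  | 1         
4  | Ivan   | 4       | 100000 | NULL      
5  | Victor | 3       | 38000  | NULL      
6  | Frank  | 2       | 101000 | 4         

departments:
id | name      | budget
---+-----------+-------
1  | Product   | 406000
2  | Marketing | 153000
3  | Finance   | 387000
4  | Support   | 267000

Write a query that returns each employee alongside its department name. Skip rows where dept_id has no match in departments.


INNER JOIN keeps only employees rows whose dept_id matches an id in departments. Walk through each employee:
  - employee 1 (Zoe): dept_id=1 -> matches Product
  - employee 2 (Carol): dept_id=NULL, no match -> dropped
  - employee 3 (Bob): dept_id=1 -> matches Product
  - employee 4 (Ivan): dept_id=4 -> matches Support
  - employee 5 (Victor): dept_id=3 -> matches Finance
  - employee 6 (Frank): dept_id=2 -> matches Marketing
So 1 of 6 rows is dropped.

SQL:
SELECT a.name, b.name AS department
FROM employees a
INNER JOIN departments b ON a.dept_id = b.id

Result:
name   | department
-------+-----------
Zoe    | Product   
Bob    | Product   
Ivan   | Support   
Victor | Finance   
Frank  | Marketing 


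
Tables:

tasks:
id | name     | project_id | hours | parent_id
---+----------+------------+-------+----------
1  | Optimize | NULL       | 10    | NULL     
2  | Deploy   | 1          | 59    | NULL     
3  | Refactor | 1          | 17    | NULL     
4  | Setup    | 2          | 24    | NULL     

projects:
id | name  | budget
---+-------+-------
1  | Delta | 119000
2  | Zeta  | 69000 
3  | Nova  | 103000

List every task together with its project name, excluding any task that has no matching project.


INNER JOIN keeps only tasks rows whose project_id matches an id in projects. Walk through each task:
  - task 1 (Optimize): project_id=NULL, no match -> dropped
  - task 2 (Deploy): project_id=1 -> matches Delta
  - task 3 (Refactor): project_id=1 -> matches Delta
  - task 4 (Setup): project_id=2 -> matches Zeta
So 1 of 4 rows is dropped.

SQL:
SELECT a.name, b.name AS project
FROM tasks a
INNER JOIN projects b ON a.project_id = b.id

Result:
name     | project
---------+--------
Deploy   | Delta  
Refactor | Delta  
Setup    | Zeta   


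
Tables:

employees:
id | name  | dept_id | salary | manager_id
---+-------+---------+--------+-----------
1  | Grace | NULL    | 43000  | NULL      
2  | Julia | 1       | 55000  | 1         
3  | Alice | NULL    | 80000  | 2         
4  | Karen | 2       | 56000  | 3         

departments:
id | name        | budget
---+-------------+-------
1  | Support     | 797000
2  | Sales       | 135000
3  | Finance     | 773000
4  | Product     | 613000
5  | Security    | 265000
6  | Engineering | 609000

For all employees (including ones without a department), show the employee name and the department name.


LEFT JOIN keeps every row from employees (the left table); where dept_id has no match in departments, the department columns become NULL. Walk through each employee:
  - employee 1 (Grace): dept_id=NULL, no match -> kept with NULL
  - employee 2 (Julia): dept_id=1 -> matches Support
  - employee 3 (Alice): dept_id=NULL, no match -> kept with NULL
  - employee 4 (Karen): dept_id=2 -> matches Sales
All 4 rows appear; 2 have NULL department.

SQL:
SELECT a.name, b.name AS department
FROM employees a
LEFT JOIN departments b ON a.dept_id = b.id

Result:
name  | department
------+-----------
Grace | NULL      
Julia | Support   
Alice | NULL      
Karen | Sales     


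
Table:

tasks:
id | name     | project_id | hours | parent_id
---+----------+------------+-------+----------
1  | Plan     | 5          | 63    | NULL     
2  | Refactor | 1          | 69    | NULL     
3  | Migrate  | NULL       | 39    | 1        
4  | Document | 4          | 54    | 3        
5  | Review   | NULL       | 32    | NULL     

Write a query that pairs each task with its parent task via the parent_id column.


This is a self-join: tasks is joined to a second copy of itself, matching each row's parent_id to another row's id. Use LEFT JOIN so rows with parent_id=NULL are kept.
  - task 1 (Plan): parent_id=NULL -> NULL
  - task 2 (Refactor): parent_id=NULL -> NULL
  - task 3 (Migrate): parent_id=1 -> Plan
  - task 4 (Document): parent_id=3 -> Migrate
  - task 5 (Review): parent_id=NULL -> NULL

SQL:
SELECT a.name AS item, b.name AS parent
FROM tasks a
LEFT JOIN tasks b ON a.parent_id = b.id

Result:
item     | parent 
---------+--------
Plan     | NULL   
Refactor | NULL   
Migrate  | Plan   
Document | Migrate
Review   | NULL   


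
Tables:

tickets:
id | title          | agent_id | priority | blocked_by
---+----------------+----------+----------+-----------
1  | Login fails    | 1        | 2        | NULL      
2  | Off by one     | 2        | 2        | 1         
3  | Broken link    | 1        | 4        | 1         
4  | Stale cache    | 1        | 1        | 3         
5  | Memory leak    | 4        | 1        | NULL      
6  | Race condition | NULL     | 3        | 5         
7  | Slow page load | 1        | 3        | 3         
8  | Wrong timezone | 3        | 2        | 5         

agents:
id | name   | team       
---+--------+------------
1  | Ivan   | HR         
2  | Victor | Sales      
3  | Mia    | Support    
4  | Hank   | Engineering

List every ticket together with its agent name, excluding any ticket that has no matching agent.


INNER JOIN keeps only tickets rows whose agent_id matches an id in agents. Walk through each ticket:
  - ticket 1 (Login fails): agent_id=1 -> matches Ivan
  - ticket 2 (Off by one): agent_id=2 -> matches Victor
  - ticket 3 (Broken link): agent_id=1 -> matches Ivan
  - ticket 4 (Stale cache): agent_id=1 -> matches Ivan
  - ticket 5 (Memory leak): agent_id=4 -> matches Hank
  - ticket 6 (Race condition): agent_id=NULL, no match -> dropped
  - ticket 7 (Slow page load): agent_id=1 -> matches Ivan
  - ticket 8 (Wrong timezone): agent_id=3 -> matches Mia
So 1 of 8 rows is dropped.

SQL:
SELECT a.title, b.name AS agent
FROM tickets a
INNER JOIN agents b ON a.agent_id = b.id

Result:
title          | agent 
---------------+-------
Login fails    | Ivan  
Off by one     | Victor
Broken link    | Ivan  
Stale cache    | Ivan  
Memory leak    | Hank  
Slow page load | Ivan  
Wrong timezone | Mia   


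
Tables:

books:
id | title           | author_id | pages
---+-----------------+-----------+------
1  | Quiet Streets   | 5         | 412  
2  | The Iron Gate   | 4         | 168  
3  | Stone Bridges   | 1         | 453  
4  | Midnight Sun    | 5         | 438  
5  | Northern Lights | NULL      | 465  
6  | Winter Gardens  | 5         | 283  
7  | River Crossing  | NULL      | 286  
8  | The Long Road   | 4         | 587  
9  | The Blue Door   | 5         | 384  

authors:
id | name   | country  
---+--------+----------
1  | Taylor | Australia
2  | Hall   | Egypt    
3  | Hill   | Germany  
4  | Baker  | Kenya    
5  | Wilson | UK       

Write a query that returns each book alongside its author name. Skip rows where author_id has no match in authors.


INNER JOIN keeps only books rows whose author_id matches an id in authors. Walk through each book:
  - book 1 (Quiet Streets): author_id=5 -> matches Wilson
  - book 2 (The Iron Gate): author_id=4 -> matches Baker
  - book 3 (Stone Bridges): author_id=1 -> matches Taylor
  - book 4 (Midnight Sun): author_id=5 -> matches Wilson
  - book 5 (Northern Lights): author_id=NULL, no match -> dropped
  - book 6 (Winter Gardens): author_id=5 -> matches Wilson
  - book 7 (River Crossing): author_id=NULL, no match -> dropped
  - book 8 (The Long Road): author_id=4 -> matches Baker
  - book 9 (The Blue Door): author_id=5 -> matches Wilson
So 2 of 9 rows are dropped.

SQL:
SELECT a.title, b.name AS author
FROM books a
INNER JOIN authors b ON a.author_id = b.id

Result:
title          | author
---------------+-------
Quiet Streets  | Wilson
The Iron Gate  | Baker 
Stone Bridges  | Taylor
Midnight Sun   | Wilson
Winter Gardens | Wilson
The Long Road  | Baker 
The Blue Door  | Wilson


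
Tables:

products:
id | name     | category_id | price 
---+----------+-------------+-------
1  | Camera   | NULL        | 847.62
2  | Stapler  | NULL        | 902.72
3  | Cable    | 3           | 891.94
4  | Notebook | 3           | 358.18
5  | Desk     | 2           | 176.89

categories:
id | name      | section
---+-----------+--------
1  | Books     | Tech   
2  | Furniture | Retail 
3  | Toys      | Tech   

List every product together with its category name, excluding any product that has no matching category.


INNER JOIN keeps only products rows whose category_id matches an id in categories. Walk through each product:
  - product 1 (Camera): category_id=NULL, no match -> dropped
  - product 2 (Stapler): category_id=NULL, no match -> dropped
  - product 3 (Cable): category_id=3 -> matches Toys
  - product 4 (Notebook): category_id=3 -> matches Toys
  - product 5 (Desk): category_id=2 -> matches Furniture
So 2 of 5 rows are dropped.

SQL:
SELECT a.name, b.name AS category
FROM products a
INNER JOIN categories b ON a.category_id = b.id

Result:
name     | category 
---------+----------
Cable    | Toys     
Notebook | Toys     
Desk     | Furniture


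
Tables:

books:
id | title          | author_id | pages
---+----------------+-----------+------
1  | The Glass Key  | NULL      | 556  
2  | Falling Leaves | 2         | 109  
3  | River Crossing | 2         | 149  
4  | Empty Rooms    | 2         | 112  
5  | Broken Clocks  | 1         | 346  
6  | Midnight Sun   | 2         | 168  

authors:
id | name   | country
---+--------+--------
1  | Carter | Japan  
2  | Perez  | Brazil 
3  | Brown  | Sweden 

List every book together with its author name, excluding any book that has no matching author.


INNER JOIN keeps only books rows whose author_id matches an id in authors. Walk through each book:
  - book 1 (The Glass Key): author_id=NULL, no match -> dropped
  - book 2 (Falling Leaves): author_id=2 -> matches Perez
  - book 3 (River Crossing): author_id=2 -> matches Perez
  - book 4 (Empty Rooms): author_id=2 -> matches Perez
  - book 5 (Broken Clocks): author_id=1 -> matches Carter
  - book 6 (Midnight Sun): author_id=2 -> matches Perez
So 1 of 6 rows is dropped.

SQL:
SELECT a.title, b.name AS author
FROM books a
INNER JOIN authors b ON a.author_id = b.id

Result:
title          | author
---------------+-------
Falling Leaves | Perez 
River Crossing | Perez 
Empty Rooms    | Perez 
Broken Clocks  | Carter
Midnight Sun   | Perez 


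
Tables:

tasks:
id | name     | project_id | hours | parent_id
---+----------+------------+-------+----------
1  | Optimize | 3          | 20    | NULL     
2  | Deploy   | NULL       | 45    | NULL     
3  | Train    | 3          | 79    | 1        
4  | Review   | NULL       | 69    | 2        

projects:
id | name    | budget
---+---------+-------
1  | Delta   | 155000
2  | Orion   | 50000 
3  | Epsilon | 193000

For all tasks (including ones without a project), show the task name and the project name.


LEFT JOIN keeps every row from tasks (the left table); where project_id has no match in projects, the project columns become NULL. Walk through each task:
  - task 1 (Optimize): project_id=3 -> matches Epsilon
  - task 2 (Deploy): project_id=NULL, no match -> kept with NULL
  - task 3 (Train): project_id=3 -> matches Epsilon
  - task 4 (Review): project_id=NULL, no match -> kept with NULL
All 4 rows appear; 2 have NULL project.

SQL:
SELECT a.name, b.name AS project
FROM tasks a
LEFT JOIN projects b ON a.project_id = b.id

Result:
name     | project
---------+--------
Optimize | Epsilon
Deploy   | NULL   
Train    | Epsilon
Review   | NULL   


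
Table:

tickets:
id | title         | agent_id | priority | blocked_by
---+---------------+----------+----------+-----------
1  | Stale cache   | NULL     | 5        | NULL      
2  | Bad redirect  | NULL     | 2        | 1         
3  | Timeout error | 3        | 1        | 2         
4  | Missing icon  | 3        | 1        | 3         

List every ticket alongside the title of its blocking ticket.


This is a self-join: tickets is joined to a second copy of itself, matching each row's blocked_by to another row's id. Use LEFT JOIN so rows with blocked_by=NULL are kept.
  - ticket 1 (Stale cache): blocked_by=NULL -> NULL
  - ticket 2 (Bad redirect): blocked_by=1 -> Stale cache
  - ticket 3 (Timeout error): blocked_by=2 -> Bad redirect
  - ticket 4 (Missing icon): blocked_by=3 -> Timeout error

SQL:
SELECT a.title AS item, b.title AS blocked_by
FROM tickets a
LEFT JOIN tickets b ON a.blocked_by = b.id

Result:
item          | blocked_by   
--------------+--------------
Stale cache   | NULL         
Bad redirect  | Stale cache  
Timeout error | Bad redirect 
Missing icon  | Timeout error


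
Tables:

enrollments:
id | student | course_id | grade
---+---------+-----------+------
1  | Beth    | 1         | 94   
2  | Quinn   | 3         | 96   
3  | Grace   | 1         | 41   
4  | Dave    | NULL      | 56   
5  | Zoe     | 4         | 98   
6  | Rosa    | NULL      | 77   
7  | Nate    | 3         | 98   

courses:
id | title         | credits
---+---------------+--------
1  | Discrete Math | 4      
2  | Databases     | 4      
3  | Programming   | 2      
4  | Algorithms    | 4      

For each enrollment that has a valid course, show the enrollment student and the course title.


INNER JOIN keeps only enrollments rows whose course_id matches an id in courses. Walk through each enrollment:
  - enrollment 1 (Beth): course_id=1 -> matches Discrete Math
  - enrollment 2 (Quinn): course_id=3 -> matches Programming
  - enrollment 3 (Grace): course_id=1 -> matches Discrete Math
  - enrollment 4 (Dave): course_id=NULL, no match -> dropped
  - enrollment 5 (Zoe): course_id=4 -> matches Algorithms
  - enrollment 6 (Rosa): course_id=NULL, no match -> dropped
  - enrollment 7 (Nate): course_id=3 -> matches Programming
So 2 of 7 rows are dropped.

SQL:
SELECT a.student, b.title AS course
FROM enrollments a
INNER JOIN courses b ON a.course_id = b.id

Result:
student | course       
--------+--------------
Beth    | Discrete Math
Quinn   | Programming  
Grace   | Discrete Math
Zoe     | Algorithms   
Nate    | Programming  


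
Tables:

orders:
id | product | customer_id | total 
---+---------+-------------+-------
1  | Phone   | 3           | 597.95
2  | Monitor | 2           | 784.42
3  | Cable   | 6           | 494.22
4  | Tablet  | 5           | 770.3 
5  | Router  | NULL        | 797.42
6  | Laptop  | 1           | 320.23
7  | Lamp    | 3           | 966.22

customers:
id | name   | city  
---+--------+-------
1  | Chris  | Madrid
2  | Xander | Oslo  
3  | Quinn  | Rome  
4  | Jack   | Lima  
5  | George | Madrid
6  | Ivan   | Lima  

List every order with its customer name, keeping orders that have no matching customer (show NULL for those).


LEFT JOIN keeps every row from orders (the left table); where customer_id has no match in customers, the customer columns become NULL. Walk through each order:
  - order 1 (Phone): customer_id=3 -> matches Quinn
  - order 2 (Monitor): customer_id=2 -> matches Xander
  - order 3 (Cable): customer_id=6 -> matches Ivan
  - order 4 (Tablet): customer_id=5 -> matches George
  - order 5 (Router): customer_id=NULL, no match -> kept with NULL
  - order 6 (Laptop): customer_id=1 -> matches Chris
  - order 7 (Lamp): customer_id=3 -> matches Quinn
All 7 rows appear; 1 has NULL customer.

SQL:
SELECT a.product, b.name AS customer
FROM orders a
LEFT JOIN customers b ON a.customer_id = b.id

Result:
product | customer
--------+---------
Phone   | Quinn   
Monitor | Xander  
Cable   | Ivan    
Tablet  | George  
Router  | NULL    
Laptop  | Chris   
Lamp    | Quinn   


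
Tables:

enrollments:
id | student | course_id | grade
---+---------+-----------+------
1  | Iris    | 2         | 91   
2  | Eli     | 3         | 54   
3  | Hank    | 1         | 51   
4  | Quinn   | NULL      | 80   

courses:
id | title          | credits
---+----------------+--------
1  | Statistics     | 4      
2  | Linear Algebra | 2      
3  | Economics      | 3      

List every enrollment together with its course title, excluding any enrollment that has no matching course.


INNER JOIN keeps only enrollments rows whose course_id matches an id in courses. Walk through each enrollment:
  - enrollment 1 (Iris): course_id=2 -> matches Linear Algebra
  - enrollment 2 (Eli): course_id=3 -> matches Economics
  - enrollment 3 (Hank): course_id=1 -> matches Statistics
  - enrollment 4 (Quinn): course_id=NULL, no match -> dropped
So 1 of 4 rows is dropped.

SQL:
SELECT a.student, b.title AS course
FROM enrollments a
INNER JOIN courses b ON a.course_id = b.id

Result:
student | course        
--------+---------------
Iris    | Linear Algebra
Eli     | Economics     
Hank    | Statistics    
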